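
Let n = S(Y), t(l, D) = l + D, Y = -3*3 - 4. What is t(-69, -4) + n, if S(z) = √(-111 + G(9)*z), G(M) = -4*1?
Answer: -73 + I*√59 ≈ -73.0 + 7.6811*I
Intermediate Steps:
G(M) = -4
Y = -13 (Y = -9 - 4 = -13)
t(l, D) = D + l
S(z) = √(-111 - 4*z)
n = I*√59 (n = √(-111 - 4*(-13)) = √(-111 + 52) = √(-59) = I*√59 ≈ 7.6811*I)
t(-69, -4) + n = (-4 - 69) + I*√59 = -73 + I*√59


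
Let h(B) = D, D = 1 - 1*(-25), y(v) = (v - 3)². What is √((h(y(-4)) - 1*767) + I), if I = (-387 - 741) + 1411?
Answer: I*√458 ≈ 21.401*I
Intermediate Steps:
y(v) = (-3 + v)²
I = 283 (I = -1128 + 1411 = 283)
D = 26 (D = 1 + 25 = 26)
h(B) = 26
√((h(y(-4)) - 1*767) + I) = √((26 - 1*767) + 283) = √((26 - 767) + 283) = √(-741 + 283) = √(-458) = I*√458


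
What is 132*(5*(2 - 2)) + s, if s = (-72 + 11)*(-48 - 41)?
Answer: 5429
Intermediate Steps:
s = 5429 (s = -61*(-89) = 5429)
132*(5*(2 - 2)) + s = 132*(5*(2 - 2)) + 5429 = 132*(5*0) + 5429 = 132*0 + 5429 = 0 + 5429 = 5429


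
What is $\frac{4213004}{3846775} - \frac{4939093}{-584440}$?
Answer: $\frac{4292365506567}{449641836200} \approx 9.5462$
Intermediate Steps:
$\frac{4213004}{3846775} - \frac{4939093}{-584440} = 4213004 \cdot \frac{1}{3846775} - - \frac{4939093}{584440} = \frac{4213004}{3846775} + \frac{4939093}{584440} = \frac{4292365506567}{449641836200}$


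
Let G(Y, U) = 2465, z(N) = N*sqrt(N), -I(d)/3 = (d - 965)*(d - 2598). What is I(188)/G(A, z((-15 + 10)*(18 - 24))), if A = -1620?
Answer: -1123542/493 ≈ -2279.0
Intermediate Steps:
I(d) = -3*(-2598 + d)*(-965 + d) (I(d) = -3*(d - 965)*(d - 2598) = -3*(-965 + d)*(-2598 + d) = -3*(-2598 + d)*(-965 + d))
z(N) = N**(3/2)
I(188)/G(A, z((-15 + 10)*(18 - 24))) = (-7521210 - 3*188**2 + 10689*188)/2465 = (-7521210 - 3*35344 + 2009532)*(1/2465) = (-7521210 - 106032 + 2009532)*(1/2465) = -5617710*1/2465 = -1123542/493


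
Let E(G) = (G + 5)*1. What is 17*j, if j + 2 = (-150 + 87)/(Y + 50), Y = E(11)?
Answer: -1105/22 ≈ -50.227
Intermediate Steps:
E(G) = 5 + G (E(G) = (5 + G)*1 = 5 + G)
Y = 16 (Y = 5 + 11 = 16)
j = -65/22 (j = -2 + (-150 + 87)/(16 + 50) = -2 - 63/66 = -2 - 63*1/66 = -2 - 21/22 = -65/22 ≈ -2.9545)
17*j = 17*(-65/22) = -1105/22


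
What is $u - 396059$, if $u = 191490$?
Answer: $-204569$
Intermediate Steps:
$u - 396059 = 191490 - 396059 = -204569$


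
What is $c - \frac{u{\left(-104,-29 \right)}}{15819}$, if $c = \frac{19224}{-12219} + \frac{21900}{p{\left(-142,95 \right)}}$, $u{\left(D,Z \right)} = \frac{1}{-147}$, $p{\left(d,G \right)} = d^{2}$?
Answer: $- \frac{23261008892836}{47744952798249} \approx -0.48719$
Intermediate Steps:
$u{\left(D,Z \right)} = - \frac{1}{147}$
$c = - \frac{10003053}{20531993}$ ($c = \frac{19224}{-12219} + \frac{21900}{\left(-142\right)^{2}} = 19224 \left(- \frac{1}{12219}\right) + \frac{21900}{20164} = - \frac{6408}{4073} + 21900 \cdot \frac{1}{20164} = - \frac{6408}{4073} + \frac{5475}{5041} = - \frac{10003053}{20531993} \approx -0.48719$)
$c - \frac{u{\left(-104,-29 \right)}}{15819} = - \frac{10003053}{20531993} - - \frac{1}{147 \cdot 15819} = - \frac{10003053}{20531993} - \left(- \frac{1}{147}\right) \frac{1}{15819} = - \frac{10003053}{20531993} - - \frac{1}{2325393} = - \frac{10003053}{20531993} + \frac{1}{2325393} = - \frac{23261008892836}{47744952798249}$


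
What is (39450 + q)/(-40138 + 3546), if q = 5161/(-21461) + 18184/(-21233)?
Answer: -17976131912513/16674294264496 ≈ -1.0781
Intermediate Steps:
q = -499830337/455681413 (q = 5161*(-1/21461) + 18184*(-1/21233) = -5161/21461 - 18184/21233 = -499830337/455681413 ≈ -1.0969)
(39450 + q)/(-40138 + 3546) = (39450 - 499830337/455681413)/(-40138 + 3546) = (17976131912513/455681413)/(-36592) = (17976131912513/455681413)*(-1/36592) = -17976131912513/16674294264496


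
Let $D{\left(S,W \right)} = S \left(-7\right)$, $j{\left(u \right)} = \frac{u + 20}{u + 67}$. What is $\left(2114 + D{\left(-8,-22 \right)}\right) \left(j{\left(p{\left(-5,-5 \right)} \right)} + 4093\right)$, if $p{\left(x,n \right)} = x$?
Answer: $8882335$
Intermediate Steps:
$j{\left(u \right)} = \frac{20 + u}{67 + u}$
$D{\left(S,W \right)} = - 7 S$
$\left(2114 + D{\left(-8,-22 \right)}\right) \left(j{\left(p{\left(-5,-5 \right)} \right)} + 4093\right) = \left(2114 - -56\right) \left(\frac{20 - 5}{67 - 5} + 4093\right) = \left(2114 + 56\right) \left(\frac{1}{62} \cdot 15 + 4093\right) = 2170 \left(\frac{1}{62} \cdot 15 + 4093\right) = 2170 \left(\frac{15}{62} + 4093\right) = 2170 \cdot \frac{253781}{62} = 8882335$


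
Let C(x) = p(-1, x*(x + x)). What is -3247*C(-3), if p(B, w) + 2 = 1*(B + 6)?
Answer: -9741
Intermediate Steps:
p(B, w) = 4 + B (p(B, w) = -2 + 1*(B + 6) = -2 + 1*(6 + B) = -2 + (6 + B) = 4 + B)
C(x) = 3 (C(x) = 4 - 1 = 3)
-3247*C(-3) = -3247*3 = -9741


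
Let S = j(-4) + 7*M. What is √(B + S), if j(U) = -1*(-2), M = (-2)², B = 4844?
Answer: √4874 ≈ 69.814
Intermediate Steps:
M = 4
j(U) = 2
S = 30 (S = 2 + 7*4 = 2 + 28 = 30)
√(B + S) = √(4844 + 30) = √4874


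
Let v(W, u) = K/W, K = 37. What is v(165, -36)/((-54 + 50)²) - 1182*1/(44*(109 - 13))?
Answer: -2807/10560 ≈ -0.26581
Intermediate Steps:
v(W, u) = 37/W
v(165, -36)/((-54 + 50)²) - 1182*1/(44*(109 - 13)) = (37/165)/((-54 + 50)²) - 1182*1/(44*(109 - 13)) = (37*(1/165))/((-4)²) - 1182/(96*44) = (37/165)/16 - 1182/4224 = (37/165)*(1/16) - 1182*1/4224 = 37/2640 - 197/704 = -2807/10560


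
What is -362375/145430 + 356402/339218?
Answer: -7109257989/4933247374 ≈ -1.4411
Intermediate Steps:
-362375/145430 + 356402/339218 = -362375*1/145430 + 356402*(1/339218) = -72475/29086 + 178201/169609 = -7109257989/4933247374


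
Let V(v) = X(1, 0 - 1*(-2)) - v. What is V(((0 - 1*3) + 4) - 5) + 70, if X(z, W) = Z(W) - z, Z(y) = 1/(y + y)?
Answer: 293/4 ≈ 73.250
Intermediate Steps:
Z(y) = 1/(2*y)
X(z, W) = 1/(2*W) - z
V(v) = -¾ - v (V(v) = (1/(2*(0 - 1*(-2))) - 1*1) - v = (1/(2*(0 + 2)) - 1) - v = ((½)/2 - 1) - v = ((½)*(½) - 1) - v = (¼ - 1) - v = -¾ - v)
V(((0 - 1*3) + 4) - 5) + 70 = (-¾ - (((0 - 1*3) + 4) - 5)) + 70 = (-¾ - (((0 - 3) + 4) - 5)) + 70 = (-¾ - ((-3 + 4) - 5)) + 70 = (-¾ - (1 - 5)) + 70 = (-¾ - 1*(-4)) + 70 = (-¾ + 4) + 70 = 13/4 + 70 = 293/4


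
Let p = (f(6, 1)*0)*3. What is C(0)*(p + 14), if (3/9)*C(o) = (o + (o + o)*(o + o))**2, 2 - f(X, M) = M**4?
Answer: 0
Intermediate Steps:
f(X, M) = 2 - M**4
p = 0 (p = ((2 - 1*1**4)*0)*3 = ((2 - 1*1)*0)*3 = ((2 - 1)*0)*3 = (1*0)*3 = 0*3 = 0)
C(o) = 3*(o + 4*o**2)**2 (C(o) = 3*(o + (o + o)*(o + o))**2 = 3*(o + (2*o)*(2*o))**2 = 3*(o + 4*o**2)**2)
C(0)*(p + 14) = (3*0**2*(1 + 4*0)**2)*(0 + 14) = (3*0*(1 + 0)**2)*14 = (3*0*1**2)*14 = (3*0*1)*14 = 0*14 = 0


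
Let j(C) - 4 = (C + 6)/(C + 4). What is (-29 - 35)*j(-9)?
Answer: -1472/5 ≈ -294.40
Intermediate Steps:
j(C) = 4 + (6 + C)/(4 + C) (j(C) = 4 + (C + 6)/(C + 4) = 4 + (6 + C)/(4 + C))
(-29 - 35)*j(-9) = (-29 - 35)*((22 + 5*(-9))/(4 - 9)) = -64*(22 - 45)/(-5) = -(-64)*(-23)/5 = -64*23/5 = -1472/5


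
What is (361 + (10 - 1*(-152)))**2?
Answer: 273529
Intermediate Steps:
(361 + (10 - 1*(-152)))**2 = (361 + (10 + 152))**2 = (361 + 162)**2 = 523**2 = 273529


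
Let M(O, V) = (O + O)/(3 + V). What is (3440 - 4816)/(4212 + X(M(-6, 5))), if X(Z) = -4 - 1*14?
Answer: -688/2097 ≈ -0.32809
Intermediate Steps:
M(O, V) = 2*O/(3 + V) (M(O, V) = (2*O)/(3 + V) = 2*O/(3 + V))
X(Z) = -18 (X(Z) = -4 - 14 = -18)
(3440 - 4816)/(4212 + X(M(-6, 5))) = (3440 - 4816)/(4212 - 18) = -1376/4194 = -1376*1/4194 = -688/2097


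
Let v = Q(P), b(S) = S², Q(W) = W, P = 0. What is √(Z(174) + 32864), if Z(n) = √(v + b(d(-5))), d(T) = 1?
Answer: √32865 ≈ 181.29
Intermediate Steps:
v = 0
Z(n) = 1 (Z(n) = √(0 + 1²) = √(0 + 1) = √1 = 1)
√(Z(174) + 32864) = √(1 + 32864) = √32865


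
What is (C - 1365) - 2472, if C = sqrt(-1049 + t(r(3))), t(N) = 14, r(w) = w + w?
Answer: -3837 + 3*I*sqrt(115) ≈ -3837.0 + 32.171*I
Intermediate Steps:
r(w) = 2*w
C = 3*I*sqrt(115) (C = sqrt(-1049 + 14) = sqrt(-1035) = 3*I*sqrt(115) ≈ 32.171*I)
(C - 1365) - 2472 = (3*I*sqrt(115) - 1365) - 2472 = (-1365 + 3*I*sqrt(115)) - 2472 = -3837 + 3*I*sqrt(115)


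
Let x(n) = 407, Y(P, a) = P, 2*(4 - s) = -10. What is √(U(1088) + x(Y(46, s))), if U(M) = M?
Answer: √1495 ≈ 38.665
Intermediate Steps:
s = 9 (s = 4 - ½*(-10) = 4 + 5 = 9)
√(U(1088) + x(Y(46, s))) = √(1088 + 407) = √1495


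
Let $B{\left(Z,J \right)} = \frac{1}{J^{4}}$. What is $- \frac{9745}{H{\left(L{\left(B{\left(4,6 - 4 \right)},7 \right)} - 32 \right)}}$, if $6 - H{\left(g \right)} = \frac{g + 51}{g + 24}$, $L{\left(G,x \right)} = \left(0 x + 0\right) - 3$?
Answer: $- \frac{107195}{82} \approx -1307.3$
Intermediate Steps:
$B{\left(Z,J \right)} = \frac{1}{J^{4}}$
$L{\left(G,x \right)} = -3$ ($L{\left(G,x \right)} = \left(0 + 0\right) - 3 = 0 - 3 = -3$)
$H{\left(g \right)} = 6 - \frac{51 + g}{24 + g}$ ($H{\left(g \right)} = 6 - \frac{g + 51}{g + 24} = 6 - \frac{51 + g}{24 + g}$)
$- \frac{9745}{H{\left(L{\left(B{\left(4,6 - 4 \right)},7 \right)} - 32 \right)}} = - \frac{9745}{\frac{1}{24 - 35} \left(93 + 5 \left(-3 - 32\right)\right)} = - \frac{9745}{\frac{1}{24 - 35} \left(93 + 5 \left(-35\right)\right)} = - \frac{9745}{\frac{1}{-11} \left(93 - 175\right)} = - \frac{9745}{\left(- \frac{1}{11}\right) \left(-82\right)} = - \frac{9745}{\frac{82}{11}} = \left(-9745\right) \frac{11}{82} = - \frac{107195}{82}$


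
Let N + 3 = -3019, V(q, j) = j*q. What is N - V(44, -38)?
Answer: -1350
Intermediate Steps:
N = -3022 (N = -3 - 3019 = -3022)
N - V(44, -38) = -3022 - (-38)*44 = -3022 - 1*(-1672) = -3022 + 1672 = -1350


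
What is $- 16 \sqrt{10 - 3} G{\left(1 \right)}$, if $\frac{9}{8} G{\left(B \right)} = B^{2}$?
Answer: $- \frac{128 \sqrt{7}}{9} \approx -37.628$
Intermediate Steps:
$G{\left(B \right)} = \frac{8 B^{2}}{9}$
$- 16 \sqrt{10 - 3} G{\left(1 \right)} = - 16 \sqrt{10 - 3} \frac{8 \cdot 1^{2}}{9} = - 16 \sqrt{7} \cdot \frac{8}{9} \cdot 1 = - 16 \sqrt{7} \cdot \frac{8}{9} = - \frac{128 \sqrt{7}}{9}$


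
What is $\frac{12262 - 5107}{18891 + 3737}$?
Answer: $\frac{7155}{22628} \approx 0.3162$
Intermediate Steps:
$\frac{12262 - 5107}{18891 + 3737} = \frac{7155}{22628}$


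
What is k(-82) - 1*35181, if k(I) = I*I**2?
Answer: -586549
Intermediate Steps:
k(I) = I**3
k(-82) - 1*35181 = (-82)**3 - 1*35181 = -551368 - 35181 = -586549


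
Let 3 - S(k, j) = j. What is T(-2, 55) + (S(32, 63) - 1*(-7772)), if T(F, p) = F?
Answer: 7710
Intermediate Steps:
S(k, j) = 3 - j
T(-2, 55) + (S(32, 63) - 1*(-7772)) = -2 + ((3 - 1*63) - 1*(-7772)) = -2 + ((3 - 63) + 7772) = -2 + (-60 + 7772) = -2 + 7712 = 7710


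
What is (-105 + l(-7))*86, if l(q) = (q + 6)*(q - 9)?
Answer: -7654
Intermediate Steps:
l(q) = (-9 + q)*(6 + q) (l(q) = (6 + q)*(-9 + q) = (-9 + q)*(6 + q))
(-105 + l(-7))*86 = (-105 + (-54 + (-7)**2 - 3*(-7)))*86 = (-105 + (-54 + 49 + 21))*86 = (-105 + 16)*86 = -89*86 = -7654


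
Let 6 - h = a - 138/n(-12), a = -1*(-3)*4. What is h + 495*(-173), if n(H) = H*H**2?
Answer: -24664631/288 ≈ -85641.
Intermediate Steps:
n(H) = H**3
a = 12 (a = 3*4 = 12)
h = -1751/288 (h = 6 - (12 - 138/((-12)**3)) = 6 - (12 - 138/(-1728)) = 6 - (12 - 138*(-1)/1728) = 6 - (12 - 1*(-23/288)) = 6 - (12 + 23/288) = 6 - 1*3479/288 = 6 - 3479/288 = -1751/288 ≈ -6.0799)
h + 495*(-173) = -1751/288 + 495*(-173) = -1751/288 - 85635 = -24664631/288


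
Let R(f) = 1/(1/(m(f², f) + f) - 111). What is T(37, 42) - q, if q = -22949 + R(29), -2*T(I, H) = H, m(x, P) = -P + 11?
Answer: 27972171/1220 ≈ 22928.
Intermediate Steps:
m(x, P) = 11 - P
T(I, H) = -H/2
R(f) = -11/1220 (R(f) = 1/(1/((11 - f) + f) - 111) = 1/(1/11 - 111) = 1/(-1220/11) = -11/1220)
q = -27997791/1220 (q = -22949 - 11/1220 = -27997791/1220 ≈ -22949.)
T(37, 42) - q = -½*42 - 1*(-27997791/1220) = -21 + 27997791/1220 = 27972171/1220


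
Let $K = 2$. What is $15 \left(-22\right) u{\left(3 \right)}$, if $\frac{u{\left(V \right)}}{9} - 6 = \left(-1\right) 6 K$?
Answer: $17820$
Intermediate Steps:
$u{\left(V \right)} = -54$ ($u{\left(V \right)} = 54 + 9 \left(-1\right) 6 \cdot 2 = 54 + 9 \left(\left(-6\right) 2\right) = 54 + 9 \left(-12\right) = 54 - 108 = -54$)
$15 \left(-22\right) u{\left(3 \right)} = 15 \left(-22\right) \left(-54\right) = \left(-330\right) \left(-54\right) = 17820$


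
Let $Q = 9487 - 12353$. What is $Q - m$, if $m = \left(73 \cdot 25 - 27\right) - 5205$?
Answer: $541$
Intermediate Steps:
$m = -3407$ ($m = \left(1825 - 27\right) - 5205 = 1798 - 5205 = -3407$)
$Q = -2866$
$Q - m = -2866 - -3407 = -2866 + 3407 = 541$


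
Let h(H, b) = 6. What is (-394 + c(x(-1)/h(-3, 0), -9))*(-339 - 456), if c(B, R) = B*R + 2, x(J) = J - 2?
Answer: 616125/2 ≈ 3.0806e+5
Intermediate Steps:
x(J) = -2 + J
c(B, R) = 2 + B*R
(-394 + c(x(-1)/h(-3, 0), -9))*(-339 - 456) = (-394 + (2 + ((-2 - 1)/6)*(-9)))*(-339 - 456) = (-394 + (2 - 3*⅙*(-9)))*(-795) = (-394 + (2 - ½*(-9)))*(-795) = (-394 + (2 + 9/2))*(-795) = (-394 + 13/2)*(-795) = -775/2*(-795) = 616125/2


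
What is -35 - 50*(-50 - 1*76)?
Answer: 6265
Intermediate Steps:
-35 - 50*(-50 - 1*76) = -35 - 50*(-50 - 76) = -35 - 50*(-126) = -35 + 6300 = 6265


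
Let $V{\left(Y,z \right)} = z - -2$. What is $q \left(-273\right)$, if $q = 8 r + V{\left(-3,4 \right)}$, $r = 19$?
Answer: $-43134$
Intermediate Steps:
$V{\left(Y,z \right)} = 2 + z$ ($V{\left(Y,z \right)} = z + 2 = 2 + z$)
$q = 158$ ($q = 8 \cdot 19 + \left(2 + 4\right) = 152 + 6 = 158$)
$q \left(-273\right) = 158 \left(-273\right) = -43134$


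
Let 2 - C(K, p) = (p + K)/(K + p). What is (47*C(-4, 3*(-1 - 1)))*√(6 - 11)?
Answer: 47*I*√5 ≈ 105.1*I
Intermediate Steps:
C(K, p) = 1 (C(K, p) = 2 - (p + K)/(K + p) = 2 - (K + p)/(K + p) = 2 - 1*1 = 2 - 1 = 1)
(47*C(-4, 3*(-1 - 1)))*√(6 - 11) = (47*1)*√(6 - 11) = 47*√(-5) = 47*(I*√5) = 47*I*√5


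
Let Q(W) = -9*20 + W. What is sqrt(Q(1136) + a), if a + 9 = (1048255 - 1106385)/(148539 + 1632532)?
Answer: sqrt(3003983036310597)/1781071 ≈ 30.773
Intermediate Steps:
Q(W) = -180 + W
a = -16087769/1781071 (a = -9 + (1048255 - 1106385)/(148539 + 1632532) = -9 - 58130/1781071 = -16087769/1781071 ≈ -9.0326)
sqrt(Q(1136) + a) = sqrt((-180 + 1136) - 16087769/1781071) = sqrt(956 - 16087769/1781071) = sqrt(1686616107/1781071) = sqrt(3003983036310597)/1781071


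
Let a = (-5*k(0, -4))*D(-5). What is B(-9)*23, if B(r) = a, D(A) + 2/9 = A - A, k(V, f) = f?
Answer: -920/9 ≈ -102.22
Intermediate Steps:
D(A) = -2/9 (D(A) = -2/9 + (A - A) = -2/9 + 0 = -2/9)
a = -40/9 (a = -5*(-4)*(-2/9) = 20*(-2/9) = -40/9 ≈ -4.4444)
B(r) = -40/9
B(-9)*23 = -40/9*23 = -920/9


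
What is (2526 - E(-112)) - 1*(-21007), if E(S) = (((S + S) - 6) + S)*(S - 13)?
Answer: -19217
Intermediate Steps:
E(S) = (-13 + S)*(-6 + 3*S) (E(S) = ((2*S - 6) + S)*(-13 + S) = ((-6 + 2*S) + S)*(-13 + S) = (-6 + 3*S)*(-13 + S) = (-13 + S)*(-6 + 3*S))
(2526 - E(-112)) - 1*(-21007) = (2526 - (78 - 45*(-112) + 3*(-112)²)) - 1*(-21007) = (2526 - (78 + 5040 + 3*12544)) + 21007 = (2526 - (78 + 5040 + 37632)) + 21007 = (2526 - 1*42750) + 21007 = (2526 - 42750) + 21007 = -40224 + 21007 = -19217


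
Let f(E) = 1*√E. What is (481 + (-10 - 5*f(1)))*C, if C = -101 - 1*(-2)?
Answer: -46134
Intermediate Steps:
f(E) = √E
C = -99 (C = -101 + 2 = -99)
(481 + (-10 - 5*f(1)))*C = (481 + (-10 - 5*√1))*(-99) = (481 + (-10 - 5*1))*(-99) = (481 + (-10 - 5))*(-99) = (481 - 15)*(-99) = 466*(-99) = -46134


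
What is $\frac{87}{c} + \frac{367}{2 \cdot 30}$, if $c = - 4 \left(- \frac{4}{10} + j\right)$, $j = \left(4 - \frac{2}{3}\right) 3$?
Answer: $\frac{3697}{960} \approx 3.851$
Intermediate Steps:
$j = 10$ ($j = \left(4 - \frac{2}{3}\right) 3 = \frac{10}{3} \cdot 3 = 10$)
$c = - \frac{192}{5}$ ($c = - 4 \left(- \frac{4}{10} + 10\right) = - 4 \left(\left(-4\right) \frac{1}{10} + 10\right) = - 4 \left(- \frac{2}{5} + 10\right) = \left(-4\right) \frac{48}{5} = - \frac{192}{5} \approx -38.4$)
$\frac{87}{c} + \frac{367}{2 \cdot 30} = \frac{87}{- \frac{192}{5}} + \frac{367}{2 \cdot 30} = 87 \left(- \frac{5}{192}\right) + \frac{367}{60} = - \frac{145}{64} + 367 \cdot \frac{1}{60} = - \frac{145}{64} + \frac{367}{60} = \frac{3697}{960}$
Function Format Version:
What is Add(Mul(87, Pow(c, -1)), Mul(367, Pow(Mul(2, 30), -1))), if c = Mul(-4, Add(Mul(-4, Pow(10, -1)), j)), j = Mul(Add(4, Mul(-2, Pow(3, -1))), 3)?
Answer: Rational(3697, 960) ≈ 3.8510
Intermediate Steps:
j = 10 (j = Mul(Add(4, Mul(-2, Rational(1, 3))), 3) = Mul(Add(4, Rational(-2, 3)), 3) = Mul(Rational(10, 3), 3) = 10)
c = Rational(-192, 5) (c = Mul(-4, Add(Mul(-4, Pow(10, -1)), 10)) = Mul(-4, Add(Mul(-4, Rational(1, 10)), 10)) = Mul(-4, Add(Rational(-2, 5), 10)) = Mul(-4, Rational(48, 5)) = Rational(-192, 5) ≈ -38.400)
Add(Mul(87, Pow(c, -1)), Mul(367, Pow(Mul(2, 30), -1))) = Add(Mul(87, Pow(Rational(-192, 5), -1)), Mul(367, Pow(Mul(2, 30), -1))) = Add(Mul(87, Rational(-5, 192)), Mul(367, Pow(60, -1))) = Add(Rational(-145, 64), Mul(367, Rational(1, 60))) = Add(Rational(-145, 64), Rational(367, 60)) = Rational(3697, 960)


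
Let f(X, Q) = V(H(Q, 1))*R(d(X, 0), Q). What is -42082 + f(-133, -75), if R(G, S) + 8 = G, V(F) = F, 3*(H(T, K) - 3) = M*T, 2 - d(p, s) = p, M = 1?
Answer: -44876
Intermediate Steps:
d(p, s) = 2 - p
H(T, K) = 3 + T/3 (H(T, K) = 3 + (1*T)/3 = 3 + T/3)
R(G, S) = -8 + G
f(X, Q) = (-6 - X)*(3 + Q/3) (f(X, Q) = (3 + Q/3)*(-8 + (2 - X)) = (3 + Q/3)*(-6 - X) = (-6 - X)*(3 + Q/3))
-42082 + f(-133, -75) = -42082 - (6 - 133)*(9 - 75)/3 = -42082 - ⅓*(-127)*(-66) = -42082 - 2794 = -44876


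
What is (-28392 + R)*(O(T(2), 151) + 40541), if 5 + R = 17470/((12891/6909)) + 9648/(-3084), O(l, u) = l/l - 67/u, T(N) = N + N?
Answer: -128698682070500025/166753679 ≈ -7.7179e+8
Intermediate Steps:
T(N) = 2*N
O(l, u) = 1 - 67/u
R = 10331009937/1104329 (R = -5 + (17470/((12891/6909)) + 9648/(-3084)) = -5 + (17470/((12891*(1/6909))) + 9648*(-1/3084)) = -5 + (17470/(4297/2303) - 804/257) = -5 + (17470*(2303/4297) - 804/257) = -5 + (40233410/4297 - 804/257) = -5 + 10336531582/1104329 = 10331009937/1104329 ≈ 9355.0)
(-28392 + R)*(O(T(2), 151) + 40541) = (-28392 + 10331009937/1104329)*((-67 + 151)/151 + 40541) = -21023099031*((1/151)*84 + 40541)/1104329 = -21023099031*(84/151 + 40541)/1104329 = -21023099031/1104329*6121775/151 = -128698682070500025/166753679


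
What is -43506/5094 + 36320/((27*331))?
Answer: -11322169/2529171 ≈ -4.4766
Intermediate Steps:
-43506/5094 + 36320/((27*331)) = -43506*1/5094 + 36320/8937 = -2417/283 + 36320*(1/8937) = -2417/283 + 36320/8937 = -11322169/2529171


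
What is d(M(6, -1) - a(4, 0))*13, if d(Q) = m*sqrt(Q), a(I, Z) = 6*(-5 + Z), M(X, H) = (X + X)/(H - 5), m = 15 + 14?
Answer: 754*sqrt(7) ≈ 1994.9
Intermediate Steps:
m = 29
M(X, H) = 2*X/(-5 + H) (M(X, H) = (2*X)/(-5 + H) = 2*X/(-5 + H))
a(I, Z) = -30 + 6*Z
d(Q) = 29*sqrt(Q)
d(M(6, -1) - a(4, 0))*13 = (29*sqrt(2*6/(-5 - 1) - (-30 + 6*0)))*13 = (29*sqrt(2*6/(-6) - (-30 + 0)))*13 = (29*sqrt(2*6*(-1/6) - 1*(-30)))*13 = (29*sqrt(-2 + 30))*13 = (29*sqrt(28))*13 = (29*(2*sqrt(7)))*13 = (58*sqrt(7))*13 = 754*sqrt(7)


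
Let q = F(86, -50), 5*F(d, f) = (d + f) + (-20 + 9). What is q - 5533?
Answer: -5528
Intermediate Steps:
F(d, f) = -11/5 + d/5 + f/5 (F(d, f) = ((d + f) + (-20 + 9))/5 = ((d + f) - 11)/5 = (-11 + d + f)/5 = -11/5 + d/5 + f/5)
q = 5 (q = -11/5 + (1/5)*86 + (1/5)*(-50) = -11/5 + 86/5 - 10 = 5)
q - 5533 = 5 - 5533 = -5528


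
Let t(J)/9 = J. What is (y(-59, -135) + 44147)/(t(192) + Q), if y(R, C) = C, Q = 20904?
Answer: 11003/5658 ≈ 1.9447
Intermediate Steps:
t(J) = 9*J
(y(-59, -135) + 44147)/(t(192) + Q) = (-135 + 44147)/(9*192 + 20904) = 44012/(1728 + 20904) = 44012/22632 = 44012*(1/22632) = 11003/5658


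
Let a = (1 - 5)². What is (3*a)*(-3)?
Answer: -144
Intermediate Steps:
a = 16 (a = (-4)² = 16)
(3*a)*(-3) = (3*16)*(-3) = 48*(-3) = -144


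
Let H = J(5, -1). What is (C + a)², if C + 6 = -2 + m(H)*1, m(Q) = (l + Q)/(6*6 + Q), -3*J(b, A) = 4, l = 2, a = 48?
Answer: 4330561/2704 ≈ 1601.5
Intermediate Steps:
J(b, A) = -4/3 (J(b, A) = -⅓*4 = -4/3)
H = -4/3 ≈ -1.3333
m(Q) = (2 + Q)/(36 + Q) (m(Q) = (2 + Q)/(6*6 + Q) = (2 + Q)/(36 + Q))
C = -415/52 (C = -6 + (-2 + ((2 - 4/3)/(36 - 4/3))*1) = -6 + (-2 + ((⅔)/(104/3))*1) = -6 + (-2 + ((3/104)*(⅔))*1) = -6 + (-2 + (1/52)*1) = -6 + (-2 + 1/52) = -6 - 103/52 = -415/52 ≈ -7.9808)
(C + a)² = (-415/52 + 48)² = (2081/52)² = 4330561/2704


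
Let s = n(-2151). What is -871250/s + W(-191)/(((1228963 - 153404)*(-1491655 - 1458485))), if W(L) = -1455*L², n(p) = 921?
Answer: -184301295982331903/194825247175164 ≈ -945.98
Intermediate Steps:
s = 921
-871250/s + W(-191)/(((1228963 - 153404)*(-1491655 - 1458485))) = -871250/921 + (-1455*(-191)²)/(((1228963 - 153404)*(-1491655 - 1458485))) = -871250*1/921 + (-1455*36481)/((1075559*(-2950140))) = -871250/921 - 53079855/(-3173049628260) = -871250/921 - 53079855*(-1/3173049628260) = -871250/921 + 3538657/211536641884 = -184301295982331903/194825247175164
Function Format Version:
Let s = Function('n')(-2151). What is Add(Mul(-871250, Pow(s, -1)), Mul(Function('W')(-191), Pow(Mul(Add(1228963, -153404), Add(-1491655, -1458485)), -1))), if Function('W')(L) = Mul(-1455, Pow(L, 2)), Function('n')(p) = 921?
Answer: Rational(-184301295982331903, 194825247175164) ≈ -945.98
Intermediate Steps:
s = 921
Add(Mul(-871250, Pow(s, -1)), Mul(Function('W')(-191), Pow(Mul(Add(1228963, -153404), Add(-1491655, -1458485)), -1))) = Add(Mul(-871250, Pow(921, -1)), Mul(Mul(-1455, Pow(-191, 2)), Pow(Mul(Add(1228963, -153404), Add(-1491655, -1458485)), -1))) = Add(Mul(-871250, Rational(1, 921)), Mul(Mul(-1455, 36481), Pow(Mul(1075559, -2950140), -1))) = Add(Rational(-871250, 921), Mul(-53079855, Pow(-3173049628260, -1))) = Add(Rational(-871250, 921), Mul(-53079855, Rational(-1, 3173049628260))) = Add(Rational(-871250, 921), Rational(3538657, 211536641884)) = Rational(-184301295982331903, 194825247175164)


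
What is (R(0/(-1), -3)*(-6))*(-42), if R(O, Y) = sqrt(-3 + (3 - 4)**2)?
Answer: 252*I*sqrt(2) ≈ 356.38*I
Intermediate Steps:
R(O, Y) = I*sqrt(2) (R(O, Y) = sqrt(-3 + (-1)**2) = sqrt(-3 + 1) = sqrt(-2) = I*sqrt(2))
(R(0/(-1), -3)*(-6))*(-42) = ((I*sqrt(2))*(-6))*(-42) = -6*I*sqrt(2)*(-42) = 252*I*sqrt(2)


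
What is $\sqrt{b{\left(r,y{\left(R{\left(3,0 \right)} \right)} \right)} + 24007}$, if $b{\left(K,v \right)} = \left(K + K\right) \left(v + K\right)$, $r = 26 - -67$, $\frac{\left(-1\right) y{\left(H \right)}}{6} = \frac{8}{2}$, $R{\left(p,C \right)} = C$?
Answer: $\sqrt{36841} \approx 191.94$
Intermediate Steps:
$y{\left(H \right)} = -24$ ($y{\left(H \right)} = - 6 \cdot \frac{8}{2} = - 6 \cdot 8 \cdot \frac{1}{2} = \left(-6\right) 4 = -24$)
$r = 93$ ($r = 26 + 67 = 93$)
$b{\left(K,v \right)} = 2 K \left(K + v\right)$
$\sqrt{b{\left(r,y{\left(R{\left(3,0 \right)} \right)} \right)} + 24007} = \sqrt{2 \cdot 93 \left(93 - 24\right) + 24007} = \sqrt{2 \cdot 93 \cdot 69 + 24007} = \sqrt{12834 + 24007} = \sqrt{36841}$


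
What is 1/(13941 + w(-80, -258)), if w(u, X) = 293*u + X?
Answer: -1/9757 ≈ -0.00010249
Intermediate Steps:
w(u, X) = X + 293*u
1/(13941 + w(-80, -258)) = 1/(13941 + (-258 + 293*(-80))) = 1/(13941 + (-258 - 23440)) = 1/(13941 - 23698) = 1/(-9757) = -1/9757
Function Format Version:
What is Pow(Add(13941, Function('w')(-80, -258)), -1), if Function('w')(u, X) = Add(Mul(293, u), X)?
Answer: Rational(-1, 9757) ≈ -0.00010249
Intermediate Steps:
Function('w')(u, X) = Add(X, Mul(293, u))
Pow(Add(13941, Function('w')(-80, -258)), -1) = Pow(Add(13941, Add(-258, Mul(293, -80))), -1) = Pow(Add(13941, Add(-258, -23440)), -1) = Pow(Add(13941, -23698), -1) = Pow(-9757, -1) = Rational(-1, 9757)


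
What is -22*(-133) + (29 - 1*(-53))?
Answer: 3008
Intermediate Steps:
-22*(-133) + (29 - 1*(-53)) = 2926 + (29 + 53) = 2926 + 82 = 3008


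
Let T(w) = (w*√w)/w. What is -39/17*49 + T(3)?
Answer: -1911/17 + √3 ≈ -110.68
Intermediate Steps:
T(w) = √w (T(w) = w^(3/2)/w = √w)
-39/17*49 + T(3) = -39/17*49 + √3 = -1911/17 + √3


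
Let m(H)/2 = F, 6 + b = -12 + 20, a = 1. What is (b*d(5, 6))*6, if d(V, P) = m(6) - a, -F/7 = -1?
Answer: 156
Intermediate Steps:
F = 7 (F = -7*(-1) = 7)
b = 2 (b = -6 + (-12 + 20) = -6 + 8 = 2)
m(H) = 14 (m(H) = 2*7 = 14)
d(V, P) = 13 (d(V, P) = 14 - 1*1 = 14 - 1 = 13)
(b*d(5, 6))*6 = (2*13)*6 = 26*6 = 156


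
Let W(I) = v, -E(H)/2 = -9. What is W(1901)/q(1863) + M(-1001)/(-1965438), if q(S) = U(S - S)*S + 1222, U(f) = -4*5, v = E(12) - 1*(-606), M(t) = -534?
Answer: -100599085/5902537887 ≈ -0.017043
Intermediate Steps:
E(H) = 18 (E(H) = -2*(-9) = 18)
v = 624 (v = 18 - 1*(-606) = 18 + 606 = 624)
U(f) = -20
W(I) = 624
q(S) = 1222 - 20*S (q(S) = -20*S + 1222 = 1222 - 20*S)
W(1901)/q(1863) + M(-1001)/(-1965438) = 624/(1222 - 20*1863) - 534/(-1965438) = 624/(1222 - 37260) - 534*(-1/1965438) = 624/(-36038) + 89/327573 = 624*(-1/36038) + 89/327573 = -312/18019 + 89/327573 = -100599085/5902537887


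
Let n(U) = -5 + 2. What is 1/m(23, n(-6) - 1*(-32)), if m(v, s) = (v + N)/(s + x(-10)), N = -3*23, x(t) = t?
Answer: -19/46 ≈ -0.41304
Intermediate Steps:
n(U) = -3
N = -69
m(v, s) = (-69 + v)/(-10 + s) (m(v, s) = (v - 69)/(s - 10) = (-69 + v)/(-10 + s))
1/m(23, n(-6) - 1*(-32)) = 1/((-69 + 23)/(-10 + (-3 - 1*(-32)))) = 1/(-46/(-10 + (-3 + 32))) = 1/(-46/(-10 + 29)) = 1/(-46/19) = -19/46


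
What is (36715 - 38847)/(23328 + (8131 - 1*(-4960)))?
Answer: -2132/36419 ≈ -0.058541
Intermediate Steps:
(36715 - 38847)/(23328 + (8131 - 1*(-4960))) = -2132/(23328 + (8131 + 4960)) = -2132/(23328 + 13091) = -2132/36419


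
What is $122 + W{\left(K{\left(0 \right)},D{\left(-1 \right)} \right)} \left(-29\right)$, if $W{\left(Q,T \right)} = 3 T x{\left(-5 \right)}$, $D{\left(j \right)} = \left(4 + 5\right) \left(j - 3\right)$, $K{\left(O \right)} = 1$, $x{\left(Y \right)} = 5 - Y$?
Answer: $31442$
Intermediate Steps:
$D{\left(j \right)} = -27 + 9 j$ ($D{\left(j \right)} = 9 \left(-3 + j\right) = -27 + 9 j$)
$W{\left(Q,T \right)} = 30 T$ ($W{\left(Q,T \right)} = 3 T \left(5 - -5\right) = 3 T \left(5 + 5\right) = 3 T 10 = 30 T$)
$122 + W{\left(K{\left(0 \right)},D{\left(-1 \right)} \right)} \left(-29\right) = 122 + 30 \left(-27 + 9 \left(-1\right)\right) \left(-29\right) = 122 + 30 \left(-27 - 9\right) \left(-29\right) = 122 + 30 \left(-36\right) \left(-29\right) = 122 - -31320 = 122 + 31320 = 31442$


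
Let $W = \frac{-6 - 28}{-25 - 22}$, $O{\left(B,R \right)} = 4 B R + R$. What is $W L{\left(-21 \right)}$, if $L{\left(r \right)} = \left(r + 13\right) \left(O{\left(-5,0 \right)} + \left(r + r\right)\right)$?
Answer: $\frac{11424}{47} \approx 243.06$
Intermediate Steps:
$O{\left(B,R \right)} = R + 4 B R$ ($O{\left(B,R \right)} = 4 B R + R = R + 4 B R$)
$L{\left(r \right)} = 2 r \left(13 + r\right)$ ($L{\left(r \right)} = \left(r + 13\right) \left(0 \left(1 + 4 \left(-5\right)\right) + \left(r + r\right)\right) = \left(13 + r\right) \left(0 \left(1 - 20\right) + 2 r\right) = \left(13 + r\right) \left(0 \left(-19\right) + 2 r\right) = \left(13 + r\right) \left(0 + 2 r\right) = \left(13 + r\right) 2 r = 2 r \left(13 + r\right)$)
$W = \frac{34}{47}$ ($W = - \frac{34}{-47} = \left(-34\right) \left(- \frac{1}{47}\right) = \frac{34}{47} \approx 0.7234$)
$W L{\left(-21 \right)} = \frac{34 \cdot 2 \left(-21\right) \left(13 - 21\right)}{47} = \frac{34 \cdot 2 \left(-21\right) \left(-8\right)}{47} = \frac{34}{47} \cdot 336 = \frac{11424}{47}$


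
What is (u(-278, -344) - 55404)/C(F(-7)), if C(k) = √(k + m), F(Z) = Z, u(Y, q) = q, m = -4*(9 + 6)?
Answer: 55748*I*√67/67 ≈ 6810.7*I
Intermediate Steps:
m = -60 (m = -4*15 = -60)
C(k) = √(-60 + k) (C(k) = √(k - 60) = √(-60 + k))
(u(-278, -344) - 55404)/C(F(-7)) = (-344 - 55404)/(√(-60 - 7)) = -55748*(-I*√67/67) = -(-55748)*I*√67/67 = 55748*I*√67/67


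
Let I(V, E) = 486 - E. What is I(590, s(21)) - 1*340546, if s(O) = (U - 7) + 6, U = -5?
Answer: -340054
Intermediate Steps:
s(O) = -6 (s(O) = (-5 - 7) + 6 = -12 + 6 = -6)
I(590, s(21)) - 1*340546 = (486 - 1*(-6)) - 1*340546 = (486 + 6) - 340546 = 492 - 340546 = -340054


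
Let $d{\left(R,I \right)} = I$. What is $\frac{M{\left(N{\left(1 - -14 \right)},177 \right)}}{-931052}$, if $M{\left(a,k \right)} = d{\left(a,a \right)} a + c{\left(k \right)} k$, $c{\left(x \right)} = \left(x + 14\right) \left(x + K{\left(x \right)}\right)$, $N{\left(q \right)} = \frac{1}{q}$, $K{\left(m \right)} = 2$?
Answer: $- \frac{680788463}{104743350} \approx -6.4996$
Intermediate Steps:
$c{\left(x \right)} = \left(2 + x\right) \left(14 + x\right)$ ($c{\left(x \right)} = \left(x + 14\right) \left(x + 2\right) = \left(14 + x\right) \left(2 + x\right) = \left(2 + x\right) \left(14 + x\right)$)
$M{\left(a,k \right)} = a^{2} + k \left(28 + k^{2} + 16 k\right)$ ($M{\left(a,k \right)} = a a + \left(28 + k^{2} + 16 k\right) k = a^{2} + k \left(28 + k^{2} + 16 k\right)$)
$\frac{M{\left(N{\left(1 - -14 \right)},177 \right)}}{-931052} = \frac{\left(\frac{1}{1 - -14}\right)^{2} + 177 \left(28 + 177^{2} + 16 \cdot 177\right)}{-931052} = \left(\left(\frac{1}{1 + 14}\right)^{2} + 177 \left(28 + 31329 + 2832\right)\right) \left(- \frac{1}{931052}\right) = \left(\left(\frac{1}{15}\right)^{2} + 177 \cdot 34189\right) \left(- \frac{1}{931052}\right) = \left(\left(\frac{1}{15}\right)^{2} + 6051453\right) \left(- \frac{1}{931052}\right) = \left(\frac{1}{225} + 6051453\right) \left(- \frac{1}{931052}\right) = \frac{1361576926}{225} \left(- \frac{1}{931052}\right) = - \frac{680788463}{104743350}$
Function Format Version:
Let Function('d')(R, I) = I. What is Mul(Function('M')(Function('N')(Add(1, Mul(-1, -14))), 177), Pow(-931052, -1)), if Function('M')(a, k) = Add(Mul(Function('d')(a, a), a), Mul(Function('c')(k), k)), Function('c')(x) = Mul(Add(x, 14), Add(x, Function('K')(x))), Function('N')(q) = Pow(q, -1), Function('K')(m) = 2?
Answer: Rational(-680788463, 104743350) ≈ -6.4996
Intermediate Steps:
Function('c')(x) = Mul(Add(2, x), Add(14, x)) (Function('c')(x) = Mul(Add(x, 14), Add(x, 2)) = Mul(Add(14, x), Add(2, x)) = Mul(Add(2, x), Add(14, x)))
Function('M')(a, k) = Add(Pow(a, 2), Mul(k, Add(28, Pow(k, 2), Mul(16, k)))) (Function('M')(a, k) = Add(Mul(a, a), Mul(Add(28, Pow(k, 2), Mul(16, k)), k)) = Add(Pow(a, 2), Mul(k, Add(28, Pow(k, 2), Mul(16, k)))))
Mul(Function('M')(Function('N')(Add(1, Mul(-1, -14))), 177), Pow(-931052, -1)) = Mul(Add(Pow(Pow(Add(1, Mul(-1, -14)), -1), 2), Mul(177, Add(28, Pow(177, 2), Mul(16, 177)))), Pow(-931052, -1)) = Mul(Add(Pow(Pow(Add(1, 14), -1), 2), Mul(177, Add(28, 31329, 2832))), Rational(-1, 931052)) = Mul(Add(Pow(Pow(15, -1), 2), Mul(177, 34189)), Rational(-1, 931052)) = Mul(Add(Pow(Rational(1, 15), 2), 6051453), Rational(-1, 931052)) = Mul(Add(Rational(1, 225), 6051453), Rational(-1, 931052)) = Mul(Rational(1361576926, 225), Rational(-1, 931052)) = Rational(-680788463, 104743350)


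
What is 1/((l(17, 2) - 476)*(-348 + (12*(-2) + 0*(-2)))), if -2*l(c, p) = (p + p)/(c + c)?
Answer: 17/3010596 ≈ 5.6467e-6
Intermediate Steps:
l(c, p) = -p/(2*c) (l(c, p) = -(p + p)/(2*(c + c)) = -2*p/(2*(2*c)) = -2*p*1/(2*c)/2 = -p/(2*c))
1/((l(17, 2) - 476)*(-348 + (12*(-2) + 0*(-2)))) = 1/((-½*2/17 - 476)*(-348 + (12*(-2) + 0*(-2)))) = 1/((-½*2*1/17 - 476)*(-348 + (-24 + 0))) = 1/((-1/17 - 476)*(-348 - 24)) = 1/(-8093/17*(-372)) = 1/(3010596/17) = 17/3010596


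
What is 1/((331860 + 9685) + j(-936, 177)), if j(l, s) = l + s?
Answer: 1/340786 ≈ 2.9344e-6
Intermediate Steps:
1/((331860 + 9685) + j(-936, 177)) = 1/((331860 + 9685) + (-936 + 177)) = 1/(341545 - 759) = 1/340786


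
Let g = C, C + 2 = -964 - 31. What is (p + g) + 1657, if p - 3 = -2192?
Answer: -1529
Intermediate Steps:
C = -997 (C = -2 + (-964 - 31) = -2 - 995 = -997)
g = -997
p = -2189 (p = 3 - 2192 = -2189)
(p + g) + 1657 = (-2189 - 997) + 1657 = -3186 + 1657 = -1529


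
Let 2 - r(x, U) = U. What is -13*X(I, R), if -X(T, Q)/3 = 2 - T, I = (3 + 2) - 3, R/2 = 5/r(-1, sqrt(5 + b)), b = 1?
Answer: 0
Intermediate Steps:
r(x, U) = 2 - U
R = 10/(2 - sqrt(6)) (R = 2*(5/(2 - sqrt(5 + 1))) = 2*(5/(2 - sqrt(6))) = 10/(2 - sqrt(6)) ≈ -22.247)
I = 2 (I = 5 - 3 = 2)
X(T, Q) = -6 + 3*T (X(T, Q) = -3*(2 - T) = -6 + 3*T)
-13*X(I, R) = -13*(-6 + 3*2) = -13*(-6 + 6) = -13*0 = 0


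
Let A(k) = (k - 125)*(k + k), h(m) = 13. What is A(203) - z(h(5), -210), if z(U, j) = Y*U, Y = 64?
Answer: 30836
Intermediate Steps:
z(U, j) = 64*U
A(k) = 2*k*(-125 + k) (A(k) = (-125 + k)*(2*k) = 2*k*(-125 + k))
A(203) - z(h(5), -210) = 2*203*(-125 + 203) - 64*13 = 2*203*78 - 1*832 = 31668 - 832 = 30836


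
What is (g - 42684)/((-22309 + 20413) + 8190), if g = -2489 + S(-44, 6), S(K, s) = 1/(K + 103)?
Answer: -444201/61891 ≈ -7.1771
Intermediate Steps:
S(K, s) = 1/(103 + K)
g = -146850/59 (g = -2489 + 1/(103 - 44) = -2489 + 1/59 = -146850/59 ≈ -2489.0)
(g - 42684)/((-22309 + 20413) + 8190) = (-146850/59 - 42684)/((-22309 + 20413) + 8190) = -2665206/(59*(-1896 + 8190)) = -2665206/59/6294 = -2665206/59*1/6294 = -444201/61891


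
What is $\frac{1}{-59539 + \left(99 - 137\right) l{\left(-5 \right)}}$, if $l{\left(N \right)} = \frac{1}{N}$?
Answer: $- \frac{5}{297657} \approx -1.6798 \cdot 10^{-5}$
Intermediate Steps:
$\frac{1}{-59539 + \left(99 - 137\right) l{\left(-5 \right)}} = \frac{1}{-59539 + \frac{99 - 137}{-5}} = \frac{1}{-59539 - - \frac{38}{5}} = \frac{1}{-59539 + \frac{38}{5}} = \frac{1}{- \frac{297657}{5}} = - \frac{5}{297657}$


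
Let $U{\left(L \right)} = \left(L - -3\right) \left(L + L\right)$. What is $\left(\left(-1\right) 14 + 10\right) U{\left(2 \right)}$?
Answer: $-80$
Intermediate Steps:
$U{\left(L \right)} = 2 L \left(3 + L\right)$ ($U{\left(L \right)} = \left(L + \left(-1 + 4\right)\right) 2 L = \left(L + 3\right) 2 L = \left(3 + L\right) 2 L = 2 L \left(3 + L\right)$)
$\left(\left(-1\right) 14 + 10\right) U{\left(2 \right)} = \left(\left(-1\right) 14 + 10\right) 2 \cdot 2 \left(3 + 2\right) = \left(-14 + 10\right) 2 \cdot 2 \cdot 5 = \left(-4\right) 20 = -80$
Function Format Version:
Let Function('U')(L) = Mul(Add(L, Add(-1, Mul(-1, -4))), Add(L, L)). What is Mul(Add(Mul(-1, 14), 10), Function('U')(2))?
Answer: -80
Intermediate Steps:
Function('U')(L) = Mul(2, L, Add(3, L)) (Function('U')(L) = Mul(Add(L, Add(-1, 4)), Mul(2, L)) = Mul(Add(L, 3), Mul(2, L)) = Mul(Add(3, L), Mul(2, L)) = Mul(2, L, Add(3, L)))
Mul(Add(Mul(-1, 14), 10), Function('U')(2)) = Mul(Add(Mul(-1, 14), 10), Mul(2, 2, Add(3, 2))) = Mul(Add(-14, 10), Mul(2, 2, 5)) = Mul(-4, 20) = -80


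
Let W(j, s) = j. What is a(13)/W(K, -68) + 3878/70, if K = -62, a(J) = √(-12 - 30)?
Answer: 277/5 - I*√42/62 ≈ 55.4 - 0.10453*I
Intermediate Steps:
a(J) = I*√42 (a(J) = √(-42) = I*√42)
a(13)/W(K, -68) + 3878/70 = (I*√42)/(-62) + 3878/70 = (I*√42)*(-1/62) + 3878*(1/70) = -I*√42/62 + 277/5 = 277/5 - I*√42/62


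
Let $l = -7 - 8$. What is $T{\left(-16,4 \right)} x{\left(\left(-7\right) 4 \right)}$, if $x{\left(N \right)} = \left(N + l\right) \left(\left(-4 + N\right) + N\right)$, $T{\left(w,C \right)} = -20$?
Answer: $-51600$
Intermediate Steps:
$l = -15$
$x{\left(N \right)} = \left(-15 + N\right) \left(-4 + 2 N\right)$ ($x{\left(N \right)} = \left(N - 15\right) \left(\left(-4 + N\right) + N\right) = \left(-15 + N\right) \left(-4 + 2 N\right)$)
$T{\left(-16,4 \right)} x{\left(\left(-7\right) 4 \right)} = - 20 \left(60 - 34 \left(\left(-7\right) 4\right) + 2 \left(\left(-7\right) 4\right)^{2}\right) = - 20 \left(60 - -952 + 2 \left(-28\right)^{2}\right) = - 20 \left(60 + 952 + 2 \cdot 784\right) = - 20 \left(60 + 952 + 1568\right) = \left(-20\right) 2580 = -51600$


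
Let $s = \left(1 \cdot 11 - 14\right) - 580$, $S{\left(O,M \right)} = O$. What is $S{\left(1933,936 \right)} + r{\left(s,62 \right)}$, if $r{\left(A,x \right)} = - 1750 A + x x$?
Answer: $1026027$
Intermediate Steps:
$s = -583$ ($s = \left(11 - 14\right) - 580 = -3 - 580 = -583$)
$r{\left(A,x \right)} = x^{2} - 1750 A$ ($r{\left(A,x \right)} = - 1750 A + x^{2} = x^{2} - 1750 A$)
$S{\left(1933,936 \right)} + r{\left(s,62 \right)} = 1933 + \left(62^{2} - -1020250\right) = 1933 + \left(3844 + 1020250\right) = 1933 + 1024094 = 1026027$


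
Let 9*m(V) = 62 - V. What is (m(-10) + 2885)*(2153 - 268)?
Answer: 5453305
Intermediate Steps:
m(V) = 62/9 - V/9 (m(V) = (62 - V)/9 = 62/9 - V/9)
(m(-10) + 2885)*(2153 - 268) = ((62/9 - ⅑*(-10)) + 2885)*(2153 - 268) = ((62/9 + 10/9) + 2885)*1885 = (8 + 2885)*1885 = 2893*1885 = 5453305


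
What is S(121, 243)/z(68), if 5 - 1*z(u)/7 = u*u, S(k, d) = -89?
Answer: 89/32333 ≈ 0.0027526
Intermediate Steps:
z(u) = 35 - 7*u² (z(u) = 35 - 7*u*u = 35 - 7*u²)
S(121, 243)/z(68) = -89/(35 - 7*68²) = -89/(35 - 7*4624) = -89/(35 - 32368) = -89/(-32333) = -89*(-1/32333) = 89/32333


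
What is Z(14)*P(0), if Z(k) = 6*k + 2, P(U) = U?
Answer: 0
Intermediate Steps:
Z(k) = 2 + 6*k
Z(14)*P(0) = (2 + 6*14)*0 = (2 + 84)*0 = 86*0 = 0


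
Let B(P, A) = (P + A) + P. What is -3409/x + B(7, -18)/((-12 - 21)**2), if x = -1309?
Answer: 48145/18513 ≈ 2.6006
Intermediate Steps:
B(P, A) = A + 2*P (B(P, A) = (A + P) + P = A + 2*P)
-3409/x + B(7, -18)/((-12 - 21)**2) = -3409/(-1309) + (-18 + 2*7)/((-12 - 21)**2) = -3409*(-1/1309) + (-18 + 14)/((-33)**2) = 487/187 - 4/1089 = 48145/18513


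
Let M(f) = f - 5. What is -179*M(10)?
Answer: -895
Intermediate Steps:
M(f) = -5 + f
-179*M(10) = -179*(-5 + 10) = -179*5 = -895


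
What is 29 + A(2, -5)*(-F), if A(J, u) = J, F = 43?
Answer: -57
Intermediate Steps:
29 + A(2, -5)*(-F) = 29 + 2*(-1*43) = 29 + 2*(-43) = 29 - 86 = -57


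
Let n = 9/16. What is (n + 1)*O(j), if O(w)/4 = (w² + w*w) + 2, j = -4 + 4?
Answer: 25/2 ≈ 12.500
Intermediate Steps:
n = 9/16 (n = 9*(1/16) = 9/16 ≈ 0.56250)
j = 0
O(w) = 8 + 8*w² (O(w) = 4*((w² + w*w) + 2) = 4*((w² + w²) + 2) = 4*(2*w² + 2) = 4*(2 + 2*w²) = 8 + 8*w²)
(n + 1)*O(j) = (9/16 + 1)*(8 + 8*0²) = 25*(8 + 8*0)/16 = 25*(8 + 0)/16 = (25/16)*8 = 25/2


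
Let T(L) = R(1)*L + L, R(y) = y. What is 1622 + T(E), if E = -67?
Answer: 1488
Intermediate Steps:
T(L) = 2*L (T(L) = 1*L + L = L + L = 2*L)
1622 + T(E) = 1622 + 2*(-67) = 1622 - 134 = 1488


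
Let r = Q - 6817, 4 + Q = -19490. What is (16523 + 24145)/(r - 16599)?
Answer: -20334/21455 ≈ -0.94775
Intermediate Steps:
Q = -19494 (Q = -4 - 19490 = -19494)
r = -26311 (r = -19494 - 6817 = -26311)
(16523 + 24145)/(r - 16599) = (16523 + 24145)/(-26311 - 16599) = 40668/(-42910) = 40668*(-1/42910) = -20334/21455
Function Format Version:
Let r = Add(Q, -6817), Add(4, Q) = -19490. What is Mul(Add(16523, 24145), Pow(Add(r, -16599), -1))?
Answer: Rational(-20334, 21455) ≈ -0.94775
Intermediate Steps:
Q = -19494 (Q = Add(-4, -19490) = -19494)
r = -26311 (r = Add(-19494, -6817) = -26311)
Mul(Add(16523, 24145), Pow(Add(r, -16599), -1)) = Mul(Add(16523, 24145), Pow(Add(-26311, -16599), -1)) = Mul(40668, Pow(-42910, -1)) = Mul(40668, Rational(-1, 42910)) = Rational(-20334, 21455)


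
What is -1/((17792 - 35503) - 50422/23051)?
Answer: 23051/408306683 ≈ 5.6455e-5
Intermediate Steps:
-1/((17792 - 35503) - 50422/23051) = -1/(-17711 - 50422*1/23051) = -1/(-17711 - 50422/23051) = -1/(-408306683/23051) = -1*(-23051/408306683) = 23051/408306683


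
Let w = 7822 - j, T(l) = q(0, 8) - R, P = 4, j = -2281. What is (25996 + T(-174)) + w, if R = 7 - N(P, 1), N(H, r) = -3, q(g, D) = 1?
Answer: 36090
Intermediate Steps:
R = 10 (R = 7 - 1*(-3) = 7 + 3 = 10)
T(l) = -9 (T(l) = 1 - 1*10 = 1 - 10 = -9)
w = 10103 (w = 7822 - 1*(-2281) = 7822 + 2281 = 10103)
(25996 + T(-174)) + w = (25996 - 9) + 10103 = 25987 + 10103 = 36090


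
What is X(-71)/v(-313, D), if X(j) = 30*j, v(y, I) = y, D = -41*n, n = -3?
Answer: 2130/313 ≈ 6.8051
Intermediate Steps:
D = 123 (D = -41*(-3) = 123)
X(-71)/v(-313, D) = (30*(-71))/(-313) = -2130*(-1/313) = 2130/313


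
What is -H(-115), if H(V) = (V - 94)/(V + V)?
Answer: -209/230 ≈ -0.90870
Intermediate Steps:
H(V) = (-94 + V)/(2*V) (H(V) = (-94 + V)/((2*V)) = (-94 + V)*(1/(2*V)) = (-94 + V)/(2*V))
-H(-115) = -(-94 - 115)/(2*(-115)) = -(-1)*(-209)/(2*115) = -1*209/230 = -209/230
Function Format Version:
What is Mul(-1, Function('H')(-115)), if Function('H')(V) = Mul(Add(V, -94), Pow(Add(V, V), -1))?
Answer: Rational(-209, 230) ≈ -0.90870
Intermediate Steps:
Function('H')(V) = Mul(Rational(1, 2), Pow(V, -1), Add(-94, V)) (Function('H')(V) = Mul(Add(-94, V), Pow(Mul(2, V), -1)) = Mul(Add(-94, V), Mul(Rational(1, 2), Pow(V, -1))) = Mul(Rational(1, 2), Pow(V, -1), Add(-94, V)))
Mul(-1, Function('H')(-115)) = Mul(-1, Mul(Rational(1, 2), Pow(-115, -1), Add(-94, -115))) = Mul(-1, Mul(Rational(1, 2), Rational(-1, 115), -209)) = Mul(-1, Rational(209, 230)) = Rational(-209, 230)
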